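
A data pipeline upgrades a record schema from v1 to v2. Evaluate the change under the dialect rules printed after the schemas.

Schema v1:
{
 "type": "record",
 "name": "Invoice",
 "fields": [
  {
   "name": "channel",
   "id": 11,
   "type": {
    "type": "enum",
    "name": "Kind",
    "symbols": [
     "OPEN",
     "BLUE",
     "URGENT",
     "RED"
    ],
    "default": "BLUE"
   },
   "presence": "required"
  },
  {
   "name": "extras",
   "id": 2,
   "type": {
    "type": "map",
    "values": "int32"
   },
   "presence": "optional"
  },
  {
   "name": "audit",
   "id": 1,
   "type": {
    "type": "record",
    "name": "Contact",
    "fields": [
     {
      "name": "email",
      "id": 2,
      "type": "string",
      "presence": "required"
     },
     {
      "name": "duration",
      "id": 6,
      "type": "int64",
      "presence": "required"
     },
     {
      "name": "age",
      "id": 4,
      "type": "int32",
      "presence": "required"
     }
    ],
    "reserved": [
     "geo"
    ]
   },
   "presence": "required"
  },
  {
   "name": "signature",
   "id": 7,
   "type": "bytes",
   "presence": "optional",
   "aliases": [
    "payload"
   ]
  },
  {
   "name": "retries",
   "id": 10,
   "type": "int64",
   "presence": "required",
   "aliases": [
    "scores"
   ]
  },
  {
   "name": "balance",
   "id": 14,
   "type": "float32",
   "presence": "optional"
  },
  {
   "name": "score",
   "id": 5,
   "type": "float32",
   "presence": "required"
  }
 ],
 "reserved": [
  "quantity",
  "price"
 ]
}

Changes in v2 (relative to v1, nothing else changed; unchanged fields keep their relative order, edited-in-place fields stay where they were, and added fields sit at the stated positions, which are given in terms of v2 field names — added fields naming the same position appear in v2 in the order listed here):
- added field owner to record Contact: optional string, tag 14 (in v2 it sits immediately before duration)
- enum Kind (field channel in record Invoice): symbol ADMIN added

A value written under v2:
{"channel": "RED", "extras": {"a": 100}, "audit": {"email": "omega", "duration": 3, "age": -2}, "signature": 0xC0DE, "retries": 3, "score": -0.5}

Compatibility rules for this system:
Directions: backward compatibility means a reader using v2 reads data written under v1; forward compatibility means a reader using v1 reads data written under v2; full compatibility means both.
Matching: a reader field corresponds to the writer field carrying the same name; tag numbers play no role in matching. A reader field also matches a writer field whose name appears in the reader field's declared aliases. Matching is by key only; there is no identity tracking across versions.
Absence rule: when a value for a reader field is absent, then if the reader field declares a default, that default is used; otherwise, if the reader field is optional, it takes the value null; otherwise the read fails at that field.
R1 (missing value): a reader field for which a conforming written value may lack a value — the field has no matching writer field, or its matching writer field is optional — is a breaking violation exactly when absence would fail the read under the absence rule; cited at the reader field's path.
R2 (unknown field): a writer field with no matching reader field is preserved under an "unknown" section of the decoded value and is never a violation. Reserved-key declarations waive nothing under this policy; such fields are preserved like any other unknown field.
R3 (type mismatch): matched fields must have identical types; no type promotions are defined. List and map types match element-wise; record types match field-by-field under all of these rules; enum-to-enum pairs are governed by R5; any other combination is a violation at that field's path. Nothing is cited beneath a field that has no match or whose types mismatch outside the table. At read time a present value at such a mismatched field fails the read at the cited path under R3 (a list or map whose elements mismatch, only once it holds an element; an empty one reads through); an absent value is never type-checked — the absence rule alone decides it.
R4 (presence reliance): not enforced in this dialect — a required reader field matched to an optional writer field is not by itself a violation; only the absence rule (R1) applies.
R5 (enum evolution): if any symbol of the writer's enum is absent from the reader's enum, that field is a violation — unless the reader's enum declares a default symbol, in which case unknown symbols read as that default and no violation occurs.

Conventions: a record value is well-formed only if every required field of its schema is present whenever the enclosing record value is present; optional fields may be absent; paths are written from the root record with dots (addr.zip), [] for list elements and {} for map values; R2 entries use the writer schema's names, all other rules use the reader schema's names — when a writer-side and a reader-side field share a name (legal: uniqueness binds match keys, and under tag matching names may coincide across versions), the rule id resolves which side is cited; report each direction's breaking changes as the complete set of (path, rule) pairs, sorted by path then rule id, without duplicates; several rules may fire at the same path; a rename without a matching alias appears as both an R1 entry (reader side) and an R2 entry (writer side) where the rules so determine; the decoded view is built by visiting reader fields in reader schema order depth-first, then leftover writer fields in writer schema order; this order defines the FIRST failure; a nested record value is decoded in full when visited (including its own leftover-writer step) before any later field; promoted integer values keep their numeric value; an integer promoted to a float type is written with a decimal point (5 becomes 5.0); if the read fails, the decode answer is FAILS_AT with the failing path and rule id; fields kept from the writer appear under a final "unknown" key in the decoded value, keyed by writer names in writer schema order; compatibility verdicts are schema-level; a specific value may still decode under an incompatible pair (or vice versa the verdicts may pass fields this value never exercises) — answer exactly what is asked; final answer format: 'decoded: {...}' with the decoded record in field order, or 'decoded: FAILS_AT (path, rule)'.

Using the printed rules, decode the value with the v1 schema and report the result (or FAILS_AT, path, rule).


decoded: {"channel": "RED", "extras": {"a": 100}, "audit": {"email": "omega", "duration": 3, "age": -2}, "signature": 0xC0DE, "retries": 3, "balance": null, "score": -0.5}

each type pair in Invoice: writer, then reader
decode (reader v1):
  channel := "RED"
  extras := {"a": 100}
  audit.email := "omega"
  audit.duration := 3
  audit.age := -2
  signature := 0xC0DE
  retries := 3
  balance := null (missing; optional => null)
  score := -0.5
  => decoded: {"channel": "RED", "extras": {"a": 100}, "audit": {"email": "omega", "duration": 3, "age": -2}, "signature": 0xC0DE, "retries": 3, "balance": null, "score": -0.5}
remaining Invoice differences; none change what is asked:
  added field owner to record Contact: optional string, tag 14 (in v2 it sits immediately before duration) -> triggers nothing under the printed rules; the Invoice answer is the same either way
  enum Kind (field channel in record Invoice): symbol ADMIN added -> triggers nothing under the printed rules; the Invoice answer is the same either way


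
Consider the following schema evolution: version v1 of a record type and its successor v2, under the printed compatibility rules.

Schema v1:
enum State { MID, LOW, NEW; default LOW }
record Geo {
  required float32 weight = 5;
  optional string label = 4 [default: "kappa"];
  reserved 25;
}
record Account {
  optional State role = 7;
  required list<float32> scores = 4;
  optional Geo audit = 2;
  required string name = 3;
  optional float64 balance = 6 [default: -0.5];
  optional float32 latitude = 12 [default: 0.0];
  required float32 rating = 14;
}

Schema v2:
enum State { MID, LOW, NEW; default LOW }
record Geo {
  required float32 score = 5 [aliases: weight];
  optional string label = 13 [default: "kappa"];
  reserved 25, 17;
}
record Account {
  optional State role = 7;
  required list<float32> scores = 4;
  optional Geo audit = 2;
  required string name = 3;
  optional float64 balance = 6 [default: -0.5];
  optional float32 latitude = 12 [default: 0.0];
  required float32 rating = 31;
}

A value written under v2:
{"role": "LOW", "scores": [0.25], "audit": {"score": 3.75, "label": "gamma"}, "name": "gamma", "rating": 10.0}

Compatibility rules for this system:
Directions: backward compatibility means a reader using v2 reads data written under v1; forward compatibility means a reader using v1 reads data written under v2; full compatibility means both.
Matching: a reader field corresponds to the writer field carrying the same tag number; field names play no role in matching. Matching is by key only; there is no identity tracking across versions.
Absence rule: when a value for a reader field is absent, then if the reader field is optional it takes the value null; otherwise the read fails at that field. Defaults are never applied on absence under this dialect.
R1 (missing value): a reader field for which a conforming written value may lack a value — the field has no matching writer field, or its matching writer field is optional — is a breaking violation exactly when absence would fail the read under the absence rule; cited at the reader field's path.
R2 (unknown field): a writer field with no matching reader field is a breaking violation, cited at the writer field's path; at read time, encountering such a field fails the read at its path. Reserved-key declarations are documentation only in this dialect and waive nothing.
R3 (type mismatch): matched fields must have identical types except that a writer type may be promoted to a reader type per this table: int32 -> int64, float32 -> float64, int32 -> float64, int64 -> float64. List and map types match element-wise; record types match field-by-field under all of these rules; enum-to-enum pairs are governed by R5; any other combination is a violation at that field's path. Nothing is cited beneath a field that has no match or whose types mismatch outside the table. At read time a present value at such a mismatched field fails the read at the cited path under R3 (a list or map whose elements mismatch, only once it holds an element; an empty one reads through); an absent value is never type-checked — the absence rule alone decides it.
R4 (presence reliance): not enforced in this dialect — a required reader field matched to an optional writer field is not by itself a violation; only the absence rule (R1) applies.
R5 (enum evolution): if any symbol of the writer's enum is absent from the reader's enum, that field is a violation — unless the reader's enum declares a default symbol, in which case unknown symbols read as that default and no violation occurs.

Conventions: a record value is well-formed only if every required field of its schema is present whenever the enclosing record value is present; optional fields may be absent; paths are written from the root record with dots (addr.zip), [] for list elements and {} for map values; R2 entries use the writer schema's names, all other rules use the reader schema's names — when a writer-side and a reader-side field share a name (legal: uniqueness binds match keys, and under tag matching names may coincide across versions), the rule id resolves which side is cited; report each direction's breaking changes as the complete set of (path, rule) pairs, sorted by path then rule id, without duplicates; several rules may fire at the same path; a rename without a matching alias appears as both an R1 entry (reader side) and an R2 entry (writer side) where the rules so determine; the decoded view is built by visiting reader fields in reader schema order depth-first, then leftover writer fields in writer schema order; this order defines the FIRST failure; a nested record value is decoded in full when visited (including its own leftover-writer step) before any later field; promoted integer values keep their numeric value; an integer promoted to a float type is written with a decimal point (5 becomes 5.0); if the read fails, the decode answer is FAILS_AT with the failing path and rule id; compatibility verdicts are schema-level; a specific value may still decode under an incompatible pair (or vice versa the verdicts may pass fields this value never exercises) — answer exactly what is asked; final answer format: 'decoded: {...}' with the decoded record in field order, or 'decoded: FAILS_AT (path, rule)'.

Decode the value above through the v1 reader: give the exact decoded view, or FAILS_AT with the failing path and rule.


each type pair in Account: writer, then reader
decode (reader v1):
  role := "LOW"
  scores := [0.25]
  audit.weight := 3.75 (from writer score)
  audit.label := null (absent, optional -> null)
  read fails at audit.label under R2 (unknown field)
  => FAILS_AT (audit.label, R2)
the other Account changes do not affect what is asked:
  renamed field weight to score in record Geo (alias weight declared on the renamed field) -> no rule fires on it and the decoded Account view is identical with or without it
  field rating in record Account: tag 14 changed to 31 -> a verdict-level change on Account — the shown value reads the same

decoded: FAILS_AT (audit.label, R2)


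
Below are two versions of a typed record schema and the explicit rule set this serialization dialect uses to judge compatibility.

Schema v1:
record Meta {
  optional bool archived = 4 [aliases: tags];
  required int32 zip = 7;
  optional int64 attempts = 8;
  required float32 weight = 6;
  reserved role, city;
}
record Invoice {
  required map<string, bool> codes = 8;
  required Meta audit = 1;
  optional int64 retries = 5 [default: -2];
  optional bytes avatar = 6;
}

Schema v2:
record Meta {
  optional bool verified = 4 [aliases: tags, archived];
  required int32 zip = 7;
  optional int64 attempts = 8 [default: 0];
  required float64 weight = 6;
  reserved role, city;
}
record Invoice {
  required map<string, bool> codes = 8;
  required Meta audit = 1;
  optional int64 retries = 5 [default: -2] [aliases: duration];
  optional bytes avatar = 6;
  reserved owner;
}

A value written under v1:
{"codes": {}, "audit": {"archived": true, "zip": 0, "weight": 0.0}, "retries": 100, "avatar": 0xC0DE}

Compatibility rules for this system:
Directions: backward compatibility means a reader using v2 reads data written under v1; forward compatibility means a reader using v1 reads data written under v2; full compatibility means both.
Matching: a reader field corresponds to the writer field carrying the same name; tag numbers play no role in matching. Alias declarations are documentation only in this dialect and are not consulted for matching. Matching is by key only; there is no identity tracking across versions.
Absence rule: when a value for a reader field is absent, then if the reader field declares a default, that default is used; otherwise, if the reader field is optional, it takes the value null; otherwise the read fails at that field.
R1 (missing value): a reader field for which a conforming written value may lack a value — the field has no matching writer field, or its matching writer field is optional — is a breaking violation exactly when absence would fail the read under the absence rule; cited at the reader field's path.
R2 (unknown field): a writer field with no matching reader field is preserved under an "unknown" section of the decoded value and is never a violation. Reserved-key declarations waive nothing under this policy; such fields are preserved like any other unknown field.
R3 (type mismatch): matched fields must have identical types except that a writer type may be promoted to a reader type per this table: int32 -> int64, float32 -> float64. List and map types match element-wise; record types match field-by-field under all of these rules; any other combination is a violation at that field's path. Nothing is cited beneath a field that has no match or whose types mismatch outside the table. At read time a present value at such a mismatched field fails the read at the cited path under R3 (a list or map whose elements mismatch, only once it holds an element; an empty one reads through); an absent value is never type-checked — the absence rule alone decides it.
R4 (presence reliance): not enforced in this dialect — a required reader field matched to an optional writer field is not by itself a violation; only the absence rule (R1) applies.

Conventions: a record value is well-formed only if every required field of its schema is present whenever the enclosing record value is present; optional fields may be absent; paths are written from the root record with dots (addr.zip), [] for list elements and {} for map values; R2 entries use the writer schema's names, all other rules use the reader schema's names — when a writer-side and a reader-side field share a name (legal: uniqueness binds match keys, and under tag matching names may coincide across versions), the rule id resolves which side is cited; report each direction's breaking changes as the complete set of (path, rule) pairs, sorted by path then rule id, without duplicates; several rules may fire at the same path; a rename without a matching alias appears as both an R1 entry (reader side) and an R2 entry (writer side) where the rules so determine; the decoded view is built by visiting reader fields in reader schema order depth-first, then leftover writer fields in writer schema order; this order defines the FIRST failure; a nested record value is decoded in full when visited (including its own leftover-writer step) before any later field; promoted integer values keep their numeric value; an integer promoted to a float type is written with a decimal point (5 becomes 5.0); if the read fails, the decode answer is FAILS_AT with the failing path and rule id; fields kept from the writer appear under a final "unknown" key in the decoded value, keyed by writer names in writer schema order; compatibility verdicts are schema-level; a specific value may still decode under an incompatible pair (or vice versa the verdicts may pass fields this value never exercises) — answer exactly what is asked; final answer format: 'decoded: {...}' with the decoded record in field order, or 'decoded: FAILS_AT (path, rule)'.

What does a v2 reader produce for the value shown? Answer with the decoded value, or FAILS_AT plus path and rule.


arrows below run writer -> reader for Invoice
migrating the Invoice value to v2:
  codes := {}
  audit.verified := null (missing; optional => null)
  audit.zip := 0
  audit.attempts := 0 (missing; default applied)
  audit.weight := 0.0 (float32 -> float64)
  writer audit.archived: kept under "unknown"
  retries := 100
  avatar := 0xC0DE
  => decoded: {"codes": {}, "audit": {"verified": null, "zip": 0, "attempts": 0, "weight": 0.0, "unknown": {"archived": true}}, "retries": 100, "avatar": 0xC0DE}
checking off the Invoice differences that do not matter here:
  field weight in record Meta: type float32 changed to float64 -> shifts the Invoice verdicts, not this decode

decoded: {"codes": {}, "audit": {"verified": null, "zip": 0, "attempts": 0, "weight": 0.0, "unknown": {"archived": true}}, "retries": 100, "avatar": 0xC0DE}


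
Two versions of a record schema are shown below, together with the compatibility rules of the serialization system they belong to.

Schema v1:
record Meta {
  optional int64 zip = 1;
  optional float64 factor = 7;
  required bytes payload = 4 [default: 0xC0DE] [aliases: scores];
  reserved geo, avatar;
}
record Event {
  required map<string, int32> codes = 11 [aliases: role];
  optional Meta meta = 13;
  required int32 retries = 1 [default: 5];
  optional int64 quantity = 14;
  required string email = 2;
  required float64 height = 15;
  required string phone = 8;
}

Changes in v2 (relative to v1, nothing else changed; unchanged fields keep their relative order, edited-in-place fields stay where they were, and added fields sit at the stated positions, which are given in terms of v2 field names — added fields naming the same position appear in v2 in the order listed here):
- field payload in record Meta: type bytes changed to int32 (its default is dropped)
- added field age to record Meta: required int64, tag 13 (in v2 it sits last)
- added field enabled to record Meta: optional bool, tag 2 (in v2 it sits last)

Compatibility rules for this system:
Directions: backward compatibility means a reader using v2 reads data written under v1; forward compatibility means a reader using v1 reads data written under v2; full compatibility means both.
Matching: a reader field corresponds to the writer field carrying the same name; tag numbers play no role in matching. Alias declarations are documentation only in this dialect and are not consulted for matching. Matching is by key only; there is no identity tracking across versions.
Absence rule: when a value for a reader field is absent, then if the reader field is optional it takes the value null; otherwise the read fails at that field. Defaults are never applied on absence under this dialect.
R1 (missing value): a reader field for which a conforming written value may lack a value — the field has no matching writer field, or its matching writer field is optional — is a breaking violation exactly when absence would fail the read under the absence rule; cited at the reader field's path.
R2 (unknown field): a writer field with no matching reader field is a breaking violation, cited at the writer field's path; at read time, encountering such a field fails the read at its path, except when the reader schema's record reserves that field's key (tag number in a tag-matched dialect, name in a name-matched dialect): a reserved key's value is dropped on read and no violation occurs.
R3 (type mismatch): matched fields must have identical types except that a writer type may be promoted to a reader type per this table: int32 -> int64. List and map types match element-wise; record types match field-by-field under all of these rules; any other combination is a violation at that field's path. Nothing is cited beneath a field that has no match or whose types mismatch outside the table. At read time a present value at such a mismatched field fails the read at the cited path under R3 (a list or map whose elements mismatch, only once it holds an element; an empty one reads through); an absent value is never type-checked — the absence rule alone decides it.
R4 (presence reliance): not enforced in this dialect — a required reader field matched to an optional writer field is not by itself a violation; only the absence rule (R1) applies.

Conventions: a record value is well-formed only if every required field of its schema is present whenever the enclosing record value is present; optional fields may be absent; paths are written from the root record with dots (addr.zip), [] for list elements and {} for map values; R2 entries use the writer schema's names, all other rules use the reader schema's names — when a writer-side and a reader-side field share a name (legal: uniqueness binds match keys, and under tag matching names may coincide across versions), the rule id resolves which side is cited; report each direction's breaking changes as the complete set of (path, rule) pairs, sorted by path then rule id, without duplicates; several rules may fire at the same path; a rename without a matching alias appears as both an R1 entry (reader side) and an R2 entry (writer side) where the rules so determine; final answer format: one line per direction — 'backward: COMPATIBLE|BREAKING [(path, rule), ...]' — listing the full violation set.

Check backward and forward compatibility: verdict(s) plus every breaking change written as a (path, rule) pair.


arrows below run writer -> reader for Event
backward analysis of Event with v2 as reader and v1 as writer:
  codes <- codes (map<string, int32> -> map<string, int32>, writer required)
  meta <- meta (Meta -> Meta, writer optional)
  retries <- retries (int32 -> int32, writer required)
  quantity <- quantity (int64 -> int64, writer optional)
  email <- email (string -> string, writer required)
  height <- height (float64 -> float64, writer required)
  phone <- phone (string -> string, writer required)
  meta.zip <- meta.zip (int64 -> int64, writer optional)
  meta.factor <- meta.factor (float64 -> float64, writer optional)
  meta.payload <- meta.payload (bytes -> int32, writer required)
  meta.age: no writer match
  meta.enabled: no writer match
  rule R1 violated at meta.age
  rule R3 violated at meta.payload
  => 2 violation(s): backward is BREAKING for Event
forward analysis of Event with v1 as reader and v2 as writer:
  codes <- codes (map<string, int32> -> map<string, int32>, writer required)
  meta <- meta (Meta -> Meta, writer optional)
  retries <- retries (int32 -> int32, writer required)
  quantity <- quantity (int64 -> int64, writer optional)
  email <- email (string -> string, writer required)
  height <- height (float64 -> float64, writer required)
  phone <- phone (string -> string, writer required)
  meta.zip <- meta.zip (int64 -> int64, writer optional)
  meta.factor <- meta.factor (float64 -> float64, writer optional)
  meta.payload <- meta.payload (int32 -> bytes, writer required)
  leftover writer field: meta.age
  leftover writer field: meta.enabled
  rule R2 violated at meta.age
  rule R2 violated at meta.enabled
  rule R3 violated at meta.payload
  => 3 violation(s): forward is BREAKING for Event

backward: BREAKING [(meta.age, R1), (meta.payload, R3)]; forward: BREAKING [(meta.age, R2), (meta.enabled, R2), (meta.payload, R3)]


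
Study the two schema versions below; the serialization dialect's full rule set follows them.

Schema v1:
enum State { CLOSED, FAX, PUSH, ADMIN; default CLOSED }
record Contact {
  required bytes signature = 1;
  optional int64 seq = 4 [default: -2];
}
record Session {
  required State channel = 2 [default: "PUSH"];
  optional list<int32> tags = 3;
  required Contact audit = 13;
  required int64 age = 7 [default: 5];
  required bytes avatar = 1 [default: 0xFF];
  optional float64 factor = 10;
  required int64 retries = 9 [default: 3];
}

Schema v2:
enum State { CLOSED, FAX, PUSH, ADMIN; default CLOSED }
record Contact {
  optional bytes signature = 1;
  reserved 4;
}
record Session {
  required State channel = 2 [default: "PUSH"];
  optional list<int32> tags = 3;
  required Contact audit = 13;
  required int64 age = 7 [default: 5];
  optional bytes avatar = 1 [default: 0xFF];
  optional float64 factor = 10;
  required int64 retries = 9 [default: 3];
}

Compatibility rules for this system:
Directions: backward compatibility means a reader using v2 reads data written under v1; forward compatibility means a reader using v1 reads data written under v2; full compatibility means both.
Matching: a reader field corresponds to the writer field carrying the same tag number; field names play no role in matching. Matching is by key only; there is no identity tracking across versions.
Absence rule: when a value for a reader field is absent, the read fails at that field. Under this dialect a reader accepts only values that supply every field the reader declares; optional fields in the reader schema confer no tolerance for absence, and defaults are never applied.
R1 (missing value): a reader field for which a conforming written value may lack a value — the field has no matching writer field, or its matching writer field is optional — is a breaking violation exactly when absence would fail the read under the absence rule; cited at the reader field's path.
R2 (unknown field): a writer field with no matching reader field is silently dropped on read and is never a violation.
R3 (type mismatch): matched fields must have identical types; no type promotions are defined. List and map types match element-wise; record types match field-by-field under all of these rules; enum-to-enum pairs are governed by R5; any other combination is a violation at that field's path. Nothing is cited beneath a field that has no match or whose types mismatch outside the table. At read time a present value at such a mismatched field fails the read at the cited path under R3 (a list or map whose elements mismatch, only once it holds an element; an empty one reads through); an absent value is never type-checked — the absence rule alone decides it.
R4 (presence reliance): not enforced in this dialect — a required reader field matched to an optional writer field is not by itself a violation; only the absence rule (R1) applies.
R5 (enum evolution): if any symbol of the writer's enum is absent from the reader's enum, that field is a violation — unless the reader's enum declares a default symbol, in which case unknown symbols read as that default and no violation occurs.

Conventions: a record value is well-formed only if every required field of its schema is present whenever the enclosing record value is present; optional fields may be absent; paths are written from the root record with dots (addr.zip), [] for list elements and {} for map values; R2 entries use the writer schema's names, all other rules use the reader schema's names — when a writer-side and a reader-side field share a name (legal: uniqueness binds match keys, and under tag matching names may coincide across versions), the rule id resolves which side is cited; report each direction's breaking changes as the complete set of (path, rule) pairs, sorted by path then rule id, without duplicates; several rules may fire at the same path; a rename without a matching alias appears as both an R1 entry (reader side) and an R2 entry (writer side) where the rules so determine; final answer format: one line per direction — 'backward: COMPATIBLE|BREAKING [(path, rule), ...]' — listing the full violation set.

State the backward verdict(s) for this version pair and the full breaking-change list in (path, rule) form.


backward: BREAKING [(factor, R1), (tags, R1)]

arrows below run writer -> reader for Session
checking backward for Session: reader v2 against writer v1:
  channel: State -> State, writer required; from channel
  tags: list<int32> -> list<int32>, writer optional; from tags
  audit: Contact -> Contact, writer required; from audit
  age: int64 -> int64, writer required; from age
  avatar: bytes -> bytes, writer required; from avatar
  factor: float64 -> float64, writer optional; from factor
  retries: int64 -> int64, writer required; from retries
  audit.signature: bytes -> bytes, writer required; from audit.signature
  audit.seq (writer side), unknown to reader
  R1 fires at factor
  R1 fires at tags
  => backward verdict for Session: BREAKING, 2 violation(s)
the other Session changes do not affect what is asked:
  field avatar in record Session: required changed to optional -> its effect on Session is confined to the forward direction, not asked
  field signature in record Contact: required changed to optional -> its effect on Session is confined to the forward direction, not asked


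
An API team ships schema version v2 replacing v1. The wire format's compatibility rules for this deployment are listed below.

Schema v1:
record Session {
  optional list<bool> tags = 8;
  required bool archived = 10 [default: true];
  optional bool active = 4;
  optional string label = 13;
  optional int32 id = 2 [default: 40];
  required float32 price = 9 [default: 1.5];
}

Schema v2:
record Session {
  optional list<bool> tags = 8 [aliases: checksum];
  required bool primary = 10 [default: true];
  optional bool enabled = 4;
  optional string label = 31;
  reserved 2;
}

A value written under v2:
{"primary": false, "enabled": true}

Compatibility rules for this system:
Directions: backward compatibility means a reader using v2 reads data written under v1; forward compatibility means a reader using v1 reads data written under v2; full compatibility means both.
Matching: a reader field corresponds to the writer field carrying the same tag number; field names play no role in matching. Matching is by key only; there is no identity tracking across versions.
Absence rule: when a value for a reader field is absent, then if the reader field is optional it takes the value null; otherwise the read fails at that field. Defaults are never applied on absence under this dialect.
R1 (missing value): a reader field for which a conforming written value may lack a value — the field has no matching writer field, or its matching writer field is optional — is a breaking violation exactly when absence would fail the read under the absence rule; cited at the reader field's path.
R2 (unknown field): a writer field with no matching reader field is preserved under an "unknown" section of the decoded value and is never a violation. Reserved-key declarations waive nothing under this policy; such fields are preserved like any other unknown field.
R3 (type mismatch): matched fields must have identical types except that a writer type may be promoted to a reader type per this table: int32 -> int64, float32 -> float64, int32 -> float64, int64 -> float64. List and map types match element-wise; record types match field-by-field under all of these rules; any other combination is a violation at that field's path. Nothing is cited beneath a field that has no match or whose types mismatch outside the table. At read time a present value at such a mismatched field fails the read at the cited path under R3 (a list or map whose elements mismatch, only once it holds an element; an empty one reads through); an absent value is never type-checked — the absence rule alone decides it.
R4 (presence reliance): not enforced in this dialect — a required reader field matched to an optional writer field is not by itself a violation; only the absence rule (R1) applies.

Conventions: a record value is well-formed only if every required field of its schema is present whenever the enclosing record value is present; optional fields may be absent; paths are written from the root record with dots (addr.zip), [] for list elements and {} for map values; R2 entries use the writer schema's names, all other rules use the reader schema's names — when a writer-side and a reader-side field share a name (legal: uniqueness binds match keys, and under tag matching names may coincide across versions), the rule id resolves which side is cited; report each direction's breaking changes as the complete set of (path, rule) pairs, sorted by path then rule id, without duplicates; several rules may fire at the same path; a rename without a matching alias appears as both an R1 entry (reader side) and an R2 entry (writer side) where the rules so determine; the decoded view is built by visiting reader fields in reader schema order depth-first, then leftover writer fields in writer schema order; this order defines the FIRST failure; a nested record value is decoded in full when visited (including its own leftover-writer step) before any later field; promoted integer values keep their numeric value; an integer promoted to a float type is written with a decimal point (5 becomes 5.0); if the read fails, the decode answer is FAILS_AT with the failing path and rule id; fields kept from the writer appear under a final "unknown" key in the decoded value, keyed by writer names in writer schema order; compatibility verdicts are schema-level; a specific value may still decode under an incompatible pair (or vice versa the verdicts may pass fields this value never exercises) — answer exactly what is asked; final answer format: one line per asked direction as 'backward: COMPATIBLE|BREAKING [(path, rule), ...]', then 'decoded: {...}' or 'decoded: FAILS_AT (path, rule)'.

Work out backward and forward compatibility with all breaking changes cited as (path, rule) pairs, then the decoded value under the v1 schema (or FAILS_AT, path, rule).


backward: COMPATIBLE []; forward: BREAKING [(price, R1)]; decoded: FAILS_AT (price, R1)

each type pair in Session: writer, then reader
backward for Session (reader v2, writer v1):
  tags <- tags (list<bool> -> list<bool>, writer optional)
  primary <- archived (bool -> bool, writer required)
  enabled <- active (bool -> bool, writer optional)
  label: no writer match
  writer field label has no reader counterpart
  writer field id has no reader counterpart
  writer field price has no reader counterpart
  nothing fires on Session: backward is COMPATIBLE
forward for Session (reader v1, writer v2):
  tags <- tags (list<bool> -> list<bool>, writer optional)
  archived <- primary (bool -> bool, writer required)
  active <- enabled (bool -> bool, writer optional)
  label: no writer match
  id: no writer match
  price: no writer match
  writer field label has no reader counterpart
  breaking: (price, R1)
  => 1 violation(s): forward is BREAKING for Session
decode (reader v1):
  tags := null (missing; optional => null)
  archived := false (from writer primary)
  active := true (from writer enabled)
  label := null (missing; optional => null)
  id := null (missing; optional => null)
  read fails at price under R1 (no fill)
  => FAILS_AT (price, R1)


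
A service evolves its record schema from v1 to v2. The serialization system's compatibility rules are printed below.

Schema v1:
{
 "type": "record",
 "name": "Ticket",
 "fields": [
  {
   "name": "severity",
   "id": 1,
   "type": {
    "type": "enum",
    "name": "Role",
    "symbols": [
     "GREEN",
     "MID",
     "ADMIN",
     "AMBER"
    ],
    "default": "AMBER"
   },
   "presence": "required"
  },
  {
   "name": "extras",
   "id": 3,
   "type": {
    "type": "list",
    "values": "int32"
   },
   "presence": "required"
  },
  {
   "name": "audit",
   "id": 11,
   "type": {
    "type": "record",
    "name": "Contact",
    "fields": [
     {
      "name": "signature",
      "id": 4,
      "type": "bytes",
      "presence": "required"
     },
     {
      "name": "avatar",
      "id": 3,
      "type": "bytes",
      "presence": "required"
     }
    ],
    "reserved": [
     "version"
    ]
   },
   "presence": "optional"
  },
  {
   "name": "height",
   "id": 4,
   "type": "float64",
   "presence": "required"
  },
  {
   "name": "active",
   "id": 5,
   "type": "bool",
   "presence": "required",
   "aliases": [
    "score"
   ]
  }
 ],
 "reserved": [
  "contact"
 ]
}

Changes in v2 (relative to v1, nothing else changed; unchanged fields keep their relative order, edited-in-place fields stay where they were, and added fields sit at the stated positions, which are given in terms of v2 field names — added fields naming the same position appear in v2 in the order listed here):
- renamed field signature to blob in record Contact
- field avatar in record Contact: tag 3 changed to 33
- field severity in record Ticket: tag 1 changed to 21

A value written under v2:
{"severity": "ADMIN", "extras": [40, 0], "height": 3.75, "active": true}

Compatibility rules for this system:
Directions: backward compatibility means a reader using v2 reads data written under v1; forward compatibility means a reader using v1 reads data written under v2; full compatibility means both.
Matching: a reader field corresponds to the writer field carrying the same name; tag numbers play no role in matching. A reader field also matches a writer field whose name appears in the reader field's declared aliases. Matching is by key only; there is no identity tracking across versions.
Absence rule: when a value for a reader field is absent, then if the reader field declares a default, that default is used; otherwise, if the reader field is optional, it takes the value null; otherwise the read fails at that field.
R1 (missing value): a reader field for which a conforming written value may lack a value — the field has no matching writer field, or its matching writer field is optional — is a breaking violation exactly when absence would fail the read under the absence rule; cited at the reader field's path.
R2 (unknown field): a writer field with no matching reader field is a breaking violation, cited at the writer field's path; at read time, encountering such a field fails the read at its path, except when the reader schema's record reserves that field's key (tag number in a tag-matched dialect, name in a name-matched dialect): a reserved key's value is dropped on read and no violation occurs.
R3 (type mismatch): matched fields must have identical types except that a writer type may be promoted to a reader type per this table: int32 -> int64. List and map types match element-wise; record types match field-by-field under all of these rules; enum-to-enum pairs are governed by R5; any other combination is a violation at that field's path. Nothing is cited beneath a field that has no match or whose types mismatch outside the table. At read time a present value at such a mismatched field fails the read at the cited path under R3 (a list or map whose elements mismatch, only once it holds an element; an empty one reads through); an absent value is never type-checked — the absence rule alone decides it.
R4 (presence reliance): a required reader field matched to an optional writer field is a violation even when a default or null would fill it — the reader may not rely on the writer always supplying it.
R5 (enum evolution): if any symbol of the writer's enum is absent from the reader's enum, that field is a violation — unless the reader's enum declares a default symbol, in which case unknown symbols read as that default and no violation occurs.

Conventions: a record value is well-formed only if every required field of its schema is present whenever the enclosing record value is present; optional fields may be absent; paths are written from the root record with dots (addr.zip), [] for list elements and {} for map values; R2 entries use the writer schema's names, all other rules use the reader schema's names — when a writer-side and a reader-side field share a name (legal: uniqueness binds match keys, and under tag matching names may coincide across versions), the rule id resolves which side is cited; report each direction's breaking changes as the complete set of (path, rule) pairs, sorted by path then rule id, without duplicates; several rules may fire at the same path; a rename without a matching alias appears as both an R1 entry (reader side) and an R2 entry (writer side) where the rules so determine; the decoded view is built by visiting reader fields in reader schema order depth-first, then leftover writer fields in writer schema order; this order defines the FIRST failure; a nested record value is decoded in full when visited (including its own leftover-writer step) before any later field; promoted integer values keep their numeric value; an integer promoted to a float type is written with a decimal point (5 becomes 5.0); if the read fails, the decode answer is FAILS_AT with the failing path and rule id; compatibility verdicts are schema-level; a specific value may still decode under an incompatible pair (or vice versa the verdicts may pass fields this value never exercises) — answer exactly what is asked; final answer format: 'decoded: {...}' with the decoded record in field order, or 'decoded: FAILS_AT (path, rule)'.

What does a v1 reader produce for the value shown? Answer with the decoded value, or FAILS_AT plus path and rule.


in Ticket below, arrows point writer -> reader
decoding the Ticket value with the v1 reader:
  severity := "ADMIN"
  extras := [40, 0]
  audit := null (not supplied -> null)
  height := 3.75
  active := true
  => decoded: {"severity": "ADMIN", "extras": [40, 0], "audit": null, "height": 3.75, "active": true}
checking off the Ticket differences that do not matter here:
  renamed field signature to blob in record Contact -> a verdict-level change on Ticket — the shown value reads the same
  field avatar in record Contact: tag 3 changed to 33 -> no rule fires on it and the decoded Ticket view is identical with or without it
  field severity in record Ticket: tag 1 changed to 21 -> no rule fires on it and the decoded Ticket view is identical with or without it

decoded: {"severity": "ADMIN", "extras": [40, 0], "audit": null, "height": 3.75, "active": true}
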